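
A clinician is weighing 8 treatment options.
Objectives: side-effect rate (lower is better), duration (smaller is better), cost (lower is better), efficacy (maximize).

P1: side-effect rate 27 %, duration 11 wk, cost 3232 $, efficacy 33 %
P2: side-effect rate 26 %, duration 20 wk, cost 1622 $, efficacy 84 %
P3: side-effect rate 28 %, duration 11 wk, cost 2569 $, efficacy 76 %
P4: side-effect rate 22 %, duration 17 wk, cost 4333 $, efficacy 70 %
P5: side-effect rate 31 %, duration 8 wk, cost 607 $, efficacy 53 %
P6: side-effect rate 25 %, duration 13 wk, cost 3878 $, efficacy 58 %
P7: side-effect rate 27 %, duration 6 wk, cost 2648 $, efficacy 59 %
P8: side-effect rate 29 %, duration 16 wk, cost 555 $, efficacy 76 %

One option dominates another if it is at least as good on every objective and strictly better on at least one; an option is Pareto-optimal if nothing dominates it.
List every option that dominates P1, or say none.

P7: side-effect rate 27≤27, duration 6≤11, cost 2648≤3232, efficacy 59≥33 — dominates P1.
Others (P2, P3, P4, P5, P6, P8) are each worse than P1 on at least one objective.

P7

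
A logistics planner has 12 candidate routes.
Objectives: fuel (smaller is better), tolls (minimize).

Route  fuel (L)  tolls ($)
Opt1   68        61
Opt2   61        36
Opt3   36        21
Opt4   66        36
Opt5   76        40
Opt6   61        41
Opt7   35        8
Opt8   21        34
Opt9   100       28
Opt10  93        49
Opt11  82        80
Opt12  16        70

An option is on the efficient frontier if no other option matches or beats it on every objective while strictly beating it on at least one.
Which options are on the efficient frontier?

Opt1: dominated by Opt2 (fuel 61≤68, tolls 36≤61).
Opt2: dominated by Opt3 (fuel 36≤61, tolls 21≤36).
Opt3: dominated by Opt7 (fuel 35≤36, tolls 8≤21).
Opt4: dominated by Opt2 (fuel 61≤66, tolls 36≤36).
Opt5: dominated by Opt2 (fuel 61≤76, tolls 36≤40).
Opt6: dominated by Opt2 (fuel 61≤61, tolls 36≤41).
Opt7: not dominated (best tolls).
Opt8: not dominated.
Opt9: dominated by Opt3 (fuel 36≤100, tolls 21≤28).
Opt10: dominated by Opt2 (fuel 61≤93, tolls 36≤49).
Opt11: dominated by Opt1 (fuel 68≤82, tolls 61≤80).
Opt12: not dominated (best fuel).

Opt7, Opt8, Opt12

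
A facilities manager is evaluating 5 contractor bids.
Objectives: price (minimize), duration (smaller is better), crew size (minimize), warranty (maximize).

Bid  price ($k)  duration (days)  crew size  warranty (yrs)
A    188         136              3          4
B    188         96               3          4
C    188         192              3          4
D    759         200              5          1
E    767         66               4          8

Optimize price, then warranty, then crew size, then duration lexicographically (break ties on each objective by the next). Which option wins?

First minimize price: best is 188, kept {A, B, C}.
Then maximize warranty: best is 4, kept {A, B, C}.
Then minimize crew size: best is 3, kept {A, B, C}.
Then minimize duration: best is 96, kept {B}.

B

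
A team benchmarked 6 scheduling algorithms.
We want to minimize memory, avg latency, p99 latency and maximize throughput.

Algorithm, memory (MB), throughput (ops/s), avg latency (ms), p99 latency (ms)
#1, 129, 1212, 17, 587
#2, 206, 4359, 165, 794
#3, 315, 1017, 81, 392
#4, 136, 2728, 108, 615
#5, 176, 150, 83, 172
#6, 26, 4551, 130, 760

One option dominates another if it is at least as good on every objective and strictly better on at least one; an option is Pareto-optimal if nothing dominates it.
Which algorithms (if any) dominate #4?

none

#1: worse on throughput (1212 vs 2728).
#2: worse on memory (206 vs 136).
#3: worse on memory (315 vs 136).
#5: worse on memory (176 vs 136).
#6: worse on avg latency (130 vs 108).
No option dominates #4.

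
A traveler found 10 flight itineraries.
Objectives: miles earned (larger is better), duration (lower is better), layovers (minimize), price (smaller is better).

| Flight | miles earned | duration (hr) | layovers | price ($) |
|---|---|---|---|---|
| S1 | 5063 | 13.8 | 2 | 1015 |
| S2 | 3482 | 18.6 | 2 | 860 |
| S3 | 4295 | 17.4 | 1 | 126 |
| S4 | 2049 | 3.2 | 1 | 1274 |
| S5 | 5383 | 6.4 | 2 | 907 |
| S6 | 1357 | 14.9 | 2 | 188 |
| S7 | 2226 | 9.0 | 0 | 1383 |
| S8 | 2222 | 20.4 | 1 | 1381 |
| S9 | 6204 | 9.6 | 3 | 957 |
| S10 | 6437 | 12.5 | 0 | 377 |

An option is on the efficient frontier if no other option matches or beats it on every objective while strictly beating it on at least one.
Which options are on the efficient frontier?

S1: dominated by S5 (miles earned 5383≥5063, duration 6.4≤13.8, layovers 2≤2, price 907≤1015).
S2: dominated by S3 (miles earned 4295≥3482, duration 17.4≤18.6, layovers 1≤2, price 126≤860).
S3: not dominated (best price).
S4: not dominated (best duration).
S5: not dominated.
S6: not dominated.
S7: not dominated.
S8: dominated by S3 (miles earned 4295≥2222, duration 17.4≤20.4, layovers 1≤1, price 126≤1381).
S9: not dominated.
S10: not dominated (best miles earned).

S3, S4, S5, S6, S7, S9, S10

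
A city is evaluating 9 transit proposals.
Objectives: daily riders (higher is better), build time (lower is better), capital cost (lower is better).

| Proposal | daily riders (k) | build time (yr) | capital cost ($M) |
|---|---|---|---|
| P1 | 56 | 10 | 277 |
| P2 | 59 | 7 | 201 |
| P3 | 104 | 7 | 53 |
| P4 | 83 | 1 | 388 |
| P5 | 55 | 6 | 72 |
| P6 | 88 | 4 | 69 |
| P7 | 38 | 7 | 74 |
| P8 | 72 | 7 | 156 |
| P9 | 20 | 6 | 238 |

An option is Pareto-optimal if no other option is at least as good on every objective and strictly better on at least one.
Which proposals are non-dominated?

P3, P4, P6

P1: dominated by P2 (daily riders 59≥56, build time 7≤10, capital cost 201≤277).
P2: dominated by P3 (daily riders 104≥59, build time 7≤7, capital cost 53≤201).
P3: not dominated (best daily riders).
P4: not dominated (best build time).
P5: dominated by P6 (daily riders 88≥55, build time 4≤6, capital cost 69≤72).
P6: not dominated.
P7: dominated by P3 (daily riders 104≥38, build time 7≤7, capital cost 53≤74).
P8: dominated by P3 (daily riders 104≥72, build time 7≤7, capital cost 53≤156).
P9: dominated by P5 (daily riders 55≥20, build time 6≤6, capital cost 72≤238).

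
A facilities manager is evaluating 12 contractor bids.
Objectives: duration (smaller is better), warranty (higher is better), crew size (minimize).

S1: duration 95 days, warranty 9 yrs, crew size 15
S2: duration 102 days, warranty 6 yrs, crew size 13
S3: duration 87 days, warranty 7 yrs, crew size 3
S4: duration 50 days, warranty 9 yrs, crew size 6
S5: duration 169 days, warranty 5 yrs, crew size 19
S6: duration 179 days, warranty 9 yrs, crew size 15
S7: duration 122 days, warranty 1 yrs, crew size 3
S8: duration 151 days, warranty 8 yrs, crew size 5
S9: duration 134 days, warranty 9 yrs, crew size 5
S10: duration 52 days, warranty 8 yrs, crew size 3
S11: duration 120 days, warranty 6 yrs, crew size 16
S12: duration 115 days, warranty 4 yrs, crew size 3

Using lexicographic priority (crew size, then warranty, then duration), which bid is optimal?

First minimize crew size: best is 3, kept {S3, S7, S10, S12}.
Then maximize warranty: best is 8, kept {S10}.

S10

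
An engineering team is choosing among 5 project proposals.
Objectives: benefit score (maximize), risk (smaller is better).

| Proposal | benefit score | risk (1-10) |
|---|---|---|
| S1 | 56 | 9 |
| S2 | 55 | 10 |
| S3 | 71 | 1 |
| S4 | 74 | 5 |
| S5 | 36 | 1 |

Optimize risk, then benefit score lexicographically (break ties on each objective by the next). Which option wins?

First minimize risk: best is 1, kept {S3, S5}.
Then maximize benefit score: best is 71, kept {S3}.

S3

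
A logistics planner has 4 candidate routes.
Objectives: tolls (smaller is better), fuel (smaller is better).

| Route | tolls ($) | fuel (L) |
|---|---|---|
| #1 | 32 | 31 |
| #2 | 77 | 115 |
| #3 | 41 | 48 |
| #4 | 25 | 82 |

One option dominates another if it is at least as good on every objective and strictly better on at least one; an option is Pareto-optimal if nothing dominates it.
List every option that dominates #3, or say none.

#1: tolls 32≤41, fuel 31≤48 — dominates #3.
Others (#2, #4) are each worse than #3 on at least one objective.

#1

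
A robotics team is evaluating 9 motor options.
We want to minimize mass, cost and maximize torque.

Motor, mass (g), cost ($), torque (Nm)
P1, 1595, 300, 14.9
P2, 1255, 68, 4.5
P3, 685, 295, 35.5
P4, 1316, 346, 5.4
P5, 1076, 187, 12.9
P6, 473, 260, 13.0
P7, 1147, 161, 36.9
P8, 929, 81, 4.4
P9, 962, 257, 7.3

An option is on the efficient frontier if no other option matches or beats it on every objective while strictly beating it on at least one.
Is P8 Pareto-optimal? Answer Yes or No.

P1: worse on mass (1595 vs 929).
P2: worse on mass (1255 vs 929).
P3: worse on cost (295 vs 81).
P4: worse on mass (1316 vs 929).
P5: worse on mass (1076 vs 929).
P6: worse on cost (260 vs 81).
P7: worse on mass (1147 vs 929).
P9: worse on mass (962 vs 929).
No option is at least as good as P8 on every objective and strictly better on one.

Yes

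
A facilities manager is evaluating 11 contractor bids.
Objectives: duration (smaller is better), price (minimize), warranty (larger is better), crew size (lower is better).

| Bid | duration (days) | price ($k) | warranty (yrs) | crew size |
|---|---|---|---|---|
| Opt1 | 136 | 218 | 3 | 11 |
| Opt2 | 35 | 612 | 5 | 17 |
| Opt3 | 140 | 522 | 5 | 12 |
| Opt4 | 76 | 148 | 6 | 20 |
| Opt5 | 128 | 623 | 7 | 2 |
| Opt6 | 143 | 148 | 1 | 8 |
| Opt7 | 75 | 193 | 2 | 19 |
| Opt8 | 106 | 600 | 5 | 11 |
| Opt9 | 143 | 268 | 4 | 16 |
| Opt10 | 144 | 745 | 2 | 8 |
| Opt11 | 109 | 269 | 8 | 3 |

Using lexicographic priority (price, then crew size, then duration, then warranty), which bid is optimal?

First minimize price: best is 148, kept {Opt4, Opt6}.
Then minimize crew size: best is 8, kept {Opt6}.

Opt6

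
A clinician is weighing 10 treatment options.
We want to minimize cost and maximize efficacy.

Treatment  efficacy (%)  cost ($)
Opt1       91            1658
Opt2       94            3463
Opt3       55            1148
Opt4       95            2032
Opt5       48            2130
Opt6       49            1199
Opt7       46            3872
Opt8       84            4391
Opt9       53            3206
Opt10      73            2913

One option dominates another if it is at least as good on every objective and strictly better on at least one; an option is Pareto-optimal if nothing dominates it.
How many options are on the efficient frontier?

3

Opt1: not dominated.
Opt2: dominated by Opt4 (efficacy 95≥94, cost 2032≤3463).
Opt3: not dominated (best cost).
Opt4: not dominated (best efficacy).
Opt5: dominated by Opt1 (efficacy 91≥48, cost 1658≤2130).
Opt6: dominated by Opt3 (efficacy 55≥49, cost 1148≤1199).
Opt7: dominated by Opt1 (efficacy 91≥46, cost 1658≤3872).
Opt8: dominated by Opt1 (efficacy 91≥84, cost 1658≤4391).
Opt9: dominated by Opt1 (efficacy 91≥53, cost 1658≤3206).
Opt10: dominated by Opt1 (efficacy 91≥73, cost 1658≤2913).
Pareto-optimal: Opt1, Opt3, Opt4 → 3.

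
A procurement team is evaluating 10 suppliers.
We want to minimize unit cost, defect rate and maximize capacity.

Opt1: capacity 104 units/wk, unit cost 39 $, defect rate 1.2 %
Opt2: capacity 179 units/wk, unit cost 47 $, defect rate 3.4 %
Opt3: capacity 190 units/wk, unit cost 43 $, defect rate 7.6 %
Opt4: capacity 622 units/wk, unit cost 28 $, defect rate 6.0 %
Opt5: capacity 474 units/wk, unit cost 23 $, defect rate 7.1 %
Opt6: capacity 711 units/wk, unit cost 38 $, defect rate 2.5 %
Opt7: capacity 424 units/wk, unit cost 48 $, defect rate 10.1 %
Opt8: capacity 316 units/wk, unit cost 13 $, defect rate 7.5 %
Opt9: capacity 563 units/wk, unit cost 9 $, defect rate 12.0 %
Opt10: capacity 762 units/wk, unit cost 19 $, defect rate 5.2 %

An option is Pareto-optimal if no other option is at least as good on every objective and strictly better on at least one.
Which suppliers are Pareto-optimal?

Opt1: not dominated (best defect rate).
Opt2: dominated by Opt6 (capacity 711≥179, unit cost 38≤47, defect rate 2.5≤3.4).
Opt3: dominated by Opt4 (capacity 622≥190, unit cost 28≤43, defect rate 6.0≤7.6).
Opt4: dominated by Opt10 (capacity 762≥622, unit cost 19≤28, defect rate 5.2≤6.0).
Opt5: dominated by Opt10 (capacity 762≥474, unit cost 19≤23, defect rate 5.2≤7.1).
Opt6: not dominated.
Opt7: dominated by Opt4 (capacity 622≥424, unit cost 28≤48, defect rate 6.0≤10.1).
Opt8: not dominated.
Opt9: not dominated (best unit cost).
Opt10: not dominated (best capacity).

Opt1, Opt6, Opt8, Opt9, Opt10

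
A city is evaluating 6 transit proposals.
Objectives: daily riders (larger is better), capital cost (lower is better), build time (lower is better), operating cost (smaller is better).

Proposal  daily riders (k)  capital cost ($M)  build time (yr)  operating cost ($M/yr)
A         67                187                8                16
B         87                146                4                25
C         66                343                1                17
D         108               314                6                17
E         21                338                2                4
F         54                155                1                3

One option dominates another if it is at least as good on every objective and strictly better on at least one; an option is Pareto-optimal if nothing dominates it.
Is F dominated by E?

E vs F: E is worse on daily riders (21 vs 54), so it does not dominate F.

No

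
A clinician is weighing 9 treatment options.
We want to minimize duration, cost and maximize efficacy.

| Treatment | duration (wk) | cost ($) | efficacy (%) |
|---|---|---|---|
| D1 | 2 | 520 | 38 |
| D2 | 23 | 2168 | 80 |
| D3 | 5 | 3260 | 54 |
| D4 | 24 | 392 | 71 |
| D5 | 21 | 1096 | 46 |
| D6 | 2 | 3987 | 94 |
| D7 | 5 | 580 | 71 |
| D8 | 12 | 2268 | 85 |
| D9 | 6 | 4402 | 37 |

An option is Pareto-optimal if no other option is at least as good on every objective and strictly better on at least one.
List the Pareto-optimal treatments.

D1: not dominated.
D2: not dominated.
D3: dominated by D7 (duration 5≤5, cost 580≤3260, efficacy 71≥54).
D4: not dominated (best cost).
D5: dominated by D7 (duration 5≤21, cost 580≤1096, efficacy 71≥46).
D6: not dominated (best efficacy).
D7: not dominated.
D8: not dominated.
D9: dominated by D1 (duration 2≤6, cost 520≤4402, efficacy 38≥37).

D1, D2, D4, D6, D7, D8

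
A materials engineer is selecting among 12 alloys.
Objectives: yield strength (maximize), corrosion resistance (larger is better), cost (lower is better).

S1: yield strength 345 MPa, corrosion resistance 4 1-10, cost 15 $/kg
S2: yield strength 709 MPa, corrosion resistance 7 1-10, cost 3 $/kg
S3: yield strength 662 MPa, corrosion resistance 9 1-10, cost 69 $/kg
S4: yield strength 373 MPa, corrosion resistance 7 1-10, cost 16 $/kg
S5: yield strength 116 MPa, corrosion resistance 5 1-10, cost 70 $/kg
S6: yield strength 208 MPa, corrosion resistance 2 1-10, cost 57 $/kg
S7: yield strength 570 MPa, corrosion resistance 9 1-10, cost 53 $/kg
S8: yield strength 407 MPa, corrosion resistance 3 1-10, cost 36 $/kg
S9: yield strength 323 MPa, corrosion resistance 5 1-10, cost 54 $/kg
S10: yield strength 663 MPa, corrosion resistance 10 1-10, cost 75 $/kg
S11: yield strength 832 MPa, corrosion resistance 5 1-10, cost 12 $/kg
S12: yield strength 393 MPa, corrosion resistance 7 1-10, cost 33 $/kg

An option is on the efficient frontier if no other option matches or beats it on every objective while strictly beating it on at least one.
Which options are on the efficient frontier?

S2, S3, S7, S10, S11

S1: dominated by S2 (yield strength 709≥345, corrosion resistance 7≥4, cost 3≤15).
S2: not dominated (best cost).
S3: not dominated.
S4: dominated by S2 (yield strength 709≥373, corrosion resistance 7≥7, cost 3≤16).
S5: dominated by S2 (yield strength 709≥116, corrosion resistance 7≥5, cost 3≤70).
S6: dominated by S1 (yield strength 345≥208, corrosion resistance 4≥2, cost 15≤57).
S7: not dominated.
S8: dominated by S2 (yield strength 709≥407, corrosion resistance 7≥3, cost 3≤36).
S9: dominated by S2 (yield strength 709≥323, corrosion resistance 7≥5, cost 3≤54).
S10: not dominated (best corrosion resistance).
S11: not dominated (best yield strength).
S12: dominated by S2 (yield strength 709≥393, corrosion resistance 7≥7, cost 3≤33).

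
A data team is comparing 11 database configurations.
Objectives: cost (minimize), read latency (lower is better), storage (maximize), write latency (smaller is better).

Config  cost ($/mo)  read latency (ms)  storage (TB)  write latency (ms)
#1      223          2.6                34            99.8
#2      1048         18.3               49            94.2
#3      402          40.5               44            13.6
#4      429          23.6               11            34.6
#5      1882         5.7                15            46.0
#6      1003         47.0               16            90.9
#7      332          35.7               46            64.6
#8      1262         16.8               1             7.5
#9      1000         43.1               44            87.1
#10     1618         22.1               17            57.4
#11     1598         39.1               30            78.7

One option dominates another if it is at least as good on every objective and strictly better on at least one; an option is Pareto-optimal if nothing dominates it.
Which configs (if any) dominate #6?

#3: cost 402≤1003, read latency 40.5≤47.0, storage 44≥16, write latency 13.6≤90.9 — dominates #6.
#7: cost 332≤1003, read latency 35.7≤47.0, storage 46≥16, write latency 64.6≤90.9 — dominates #6.
#9: cost 1000≤1003, read latency 43.1≤47.0, storage 44≥16, write latency 87.1≤90.9 — dominates #6.
Others (#1, #2, #4, #5, #8, #10, #11) are each worse than #6 on at least one objective.

#3, #7, #9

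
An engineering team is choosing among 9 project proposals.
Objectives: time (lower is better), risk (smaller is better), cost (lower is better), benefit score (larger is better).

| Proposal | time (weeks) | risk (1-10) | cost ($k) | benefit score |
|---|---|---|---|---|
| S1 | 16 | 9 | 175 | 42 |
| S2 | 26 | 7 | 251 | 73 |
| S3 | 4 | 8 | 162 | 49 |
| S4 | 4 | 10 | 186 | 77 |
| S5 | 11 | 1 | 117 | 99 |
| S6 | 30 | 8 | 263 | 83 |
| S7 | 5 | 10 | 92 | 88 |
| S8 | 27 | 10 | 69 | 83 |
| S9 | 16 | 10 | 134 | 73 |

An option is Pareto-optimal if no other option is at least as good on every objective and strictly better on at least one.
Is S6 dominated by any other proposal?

Yes

S5 vs S6: time 11≤30, risk 1≤8, cost 117≤263, benefit score 99≥83 — S5 is at least as good on every objective and strictly better on at least one, so S5 dominates S6.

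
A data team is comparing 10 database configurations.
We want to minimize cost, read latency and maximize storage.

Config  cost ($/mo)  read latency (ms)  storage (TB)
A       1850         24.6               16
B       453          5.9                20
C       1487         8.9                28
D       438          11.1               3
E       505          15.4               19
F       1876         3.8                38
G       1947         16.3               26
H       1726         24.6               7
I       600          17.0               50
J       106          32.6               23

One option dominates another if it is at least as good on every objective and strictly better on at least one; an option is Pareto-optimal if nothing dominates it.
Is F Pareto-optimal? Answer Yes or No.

A: worse on read latency (24.6 vs 3.8).
B: worse on read latency (5.9 vs 3.8).
C: worse on read latency (8.9 vs 3.8).
D: worse on read latency (11.1 vs 3.8).
E: worse on read latency (15.4 vs 3.8).
G: worse on cost (1947 vs 1876).
H: worse on read latency (24.6 vs 3.8).
I: worse on read latency (17.0 vs 3.8).
J: worse on read latency (32.6 vs 3.8).
No option is at least as good as F on every objective and strictly better on one.

Yes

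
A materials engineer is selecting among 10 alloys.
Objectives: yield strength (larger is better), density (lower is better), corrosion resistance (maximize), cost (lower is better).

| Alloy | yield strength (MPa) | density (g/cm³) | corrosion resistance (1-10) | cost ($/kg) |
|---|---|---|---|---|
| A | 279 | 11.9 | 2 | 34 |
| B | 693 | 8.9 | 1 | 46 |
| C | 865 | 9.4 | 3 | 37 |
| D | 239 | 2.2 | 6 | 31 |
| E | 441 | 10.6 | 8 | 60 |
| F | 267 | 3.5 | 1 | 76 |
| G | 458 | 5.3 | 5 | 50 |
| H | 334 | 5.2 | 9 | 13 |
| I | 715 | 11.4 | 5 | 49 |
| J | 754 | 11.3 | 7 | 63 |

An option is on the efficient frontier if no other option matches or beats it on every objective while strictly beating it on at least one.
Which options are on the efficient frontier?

A: dominated by H (yield strength 334≥279, density 5.2≤11.9, corrosion resistance 9≥2, cost 13≤34).
B: not dominated.
C: not dominated (best yield strength).
D: not dominated (best density).
E: not dominated.
F: not dominated.
G: not dominated.
H: not dominated (best corrosion resistance).
I: not dominated.
J: not dominated.

B, C, D, E, F, G, H, I, J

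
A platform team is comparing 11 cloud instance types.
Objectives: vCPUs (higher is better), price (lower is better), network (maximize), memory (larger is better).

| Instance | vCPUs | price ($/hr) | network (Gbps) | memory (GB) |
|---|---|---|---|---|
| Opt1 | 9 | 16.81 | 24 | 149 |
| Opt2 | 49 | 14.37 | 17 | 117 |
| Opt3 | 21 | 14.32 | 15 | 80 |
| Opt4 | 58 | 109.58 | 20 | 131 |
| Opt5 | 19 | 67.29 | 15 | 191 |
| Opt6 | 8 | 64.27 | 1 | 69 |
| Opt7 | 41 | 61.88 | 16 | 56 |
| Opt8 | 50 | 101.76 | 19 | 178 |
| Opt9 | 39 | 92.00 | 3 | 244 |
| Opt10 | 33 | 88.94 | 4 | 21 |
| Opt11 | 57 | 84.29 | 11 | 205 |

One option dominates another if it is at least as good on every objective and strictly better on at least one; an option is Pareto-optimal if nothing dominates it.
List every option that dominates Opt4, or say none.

none

Opt1: worse on vCPUs (9 vs 58).
Opt2: worse on vCPUs (49 vs 58).
Opt3: worse on vCPUs (21 vs 58).
Opt5: worse on vCPUs (19 vs 58).
Opt6: worse on vCPUs (8 vs 58).
Opt7: worse on vCPUs (41 vs 58).
Opt8: worse on vCPUs (50 vs 58).
Opt9: worse on vCPUs (39 vs 58).
Opt10: worse on vCPUs (33 vs 58).
Opt11: worse on vCPUs (57 vs 58).
No option dominates Opt4.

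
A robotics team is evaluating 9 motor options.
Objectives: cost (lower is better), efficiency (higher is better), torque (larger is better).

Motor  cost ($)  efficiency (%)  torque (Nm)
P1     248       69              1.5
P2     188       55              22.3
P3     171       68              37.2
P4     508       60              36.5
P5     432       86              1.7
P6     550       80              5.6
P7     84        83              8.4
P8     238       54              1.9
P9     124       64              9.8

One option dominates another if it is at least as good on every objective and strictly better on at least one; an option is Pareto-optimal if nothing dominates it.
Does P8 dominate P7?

No

P8 vs P7: P8 is worse on cost (238 vs 84), so it does not dominate P7.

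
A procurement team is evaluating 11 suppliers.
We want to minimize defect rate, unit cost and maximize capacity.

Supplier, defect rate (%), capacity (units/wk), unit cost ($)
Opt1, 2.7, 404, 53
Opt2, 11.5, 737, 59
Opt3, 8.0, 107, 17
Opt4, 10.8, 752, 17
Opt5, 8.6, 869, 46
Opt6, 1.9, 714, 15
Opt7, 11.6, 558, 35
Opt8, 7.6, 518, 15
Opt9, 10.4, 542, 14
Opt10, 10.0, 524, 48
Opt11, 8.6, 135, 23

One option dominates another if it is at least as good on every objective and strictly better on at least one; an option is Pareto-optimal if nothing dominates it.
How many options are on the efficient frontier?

Opt1: dominated by Opt6 (defect rate 1.9≤2.7, capacity 714≥404, unit cost 15≤53).
Opt2: dominated by Opt4 (defect rate 10.8≤11.5, capacity 752≥737, unit cost 17≤59).
Opt3: dominated by Opt6 (defect rate 1.9≤8.0, capacity 714≥107, unit cost 15≤17).
Opt4: not dominated.
Opt5: not dominated (best capacity).
Opt6: not dominated (best defect rate).
Opt7: dominated by Opt4 (defect rate 10.8≤11.6, capacity 752≥558, unit cost 17≤35).
Opt8: dominated by Opt6 (defect rate 1.9≤7.6, capacity 714≥518, unit cost 15≤15).
Opt9: not dominated (best unit cost).
Opt10: dominated by Opt5 (defect rate 8.6≤10.0, capacity 869≥524, unit cost 46≤48).
Opt11: dominated by Opt6 (defect rate 1.9≤8.6, capacity 714≥135, unit cost 15≤23).
Pareto-optimal: Opt4, Opt5, Opt6, Opt9 → 4.

4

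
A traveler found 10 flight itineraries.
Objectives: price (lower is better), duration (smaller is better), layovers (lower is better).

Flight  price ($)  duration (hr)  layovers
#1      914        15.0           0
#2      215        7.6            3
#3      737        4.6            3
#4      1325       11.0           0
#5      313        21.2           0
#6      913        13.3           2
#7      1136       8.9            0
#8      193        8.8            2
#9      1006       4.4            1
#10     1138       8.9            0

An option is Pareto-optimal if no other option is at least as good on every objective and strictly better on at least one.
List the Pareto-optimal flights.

#1: not dominated.
#2: not dominated.
#3: not dominated.
#4: dominated by #7 (price 1136≤1325, duration 8.9≤11.0, layovers 0≤0).
#5: not dominated.
#6: dominated by #8 (price 193≤913, duration 8.8≤13.3, layovers 2≤2).
#7: not dominated.
#8: not dominated (best price).
#9: not dominated (best duration).
#10: dominated by #7 (price 1136≤1138, duration 8.9≤8.9, layovers 0≤0).

#1, #2, #3, #5, #7, #8, #9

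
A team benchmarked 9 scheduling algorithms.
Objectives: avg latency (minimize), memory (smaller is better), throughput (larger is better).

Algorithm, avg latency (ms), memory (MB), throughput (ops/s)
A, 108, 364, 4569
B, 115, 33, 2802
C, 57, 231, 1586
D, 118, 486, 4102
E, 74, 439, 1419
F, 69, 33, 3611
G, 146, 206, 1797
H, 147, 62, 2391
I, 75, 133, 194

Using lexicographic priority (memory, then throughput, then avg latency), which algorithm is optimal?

F

First minimize memory: best is 33, kept {B, F}.
Then maximize throughput: best is 3611, kept {F}.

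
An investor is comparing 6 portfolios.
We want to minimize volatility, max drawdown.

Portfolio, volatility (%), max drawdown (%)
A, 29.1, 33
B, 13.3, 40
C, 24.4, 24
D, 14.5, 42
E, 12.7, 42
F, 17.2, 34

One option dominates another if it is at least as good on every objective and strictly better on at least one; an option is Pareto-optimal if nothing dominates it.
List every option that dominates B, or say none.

A: worse on volatility (29.1 vs 13.3).
C: worse on volatility (24.4 vs 13.3).
D: worse on volatility (14.5 vs 13.3).
E: worse on max drawdown (42 vs 40).
F: worse on volatility (17.2 vs 13.3).
No option dominates B.

none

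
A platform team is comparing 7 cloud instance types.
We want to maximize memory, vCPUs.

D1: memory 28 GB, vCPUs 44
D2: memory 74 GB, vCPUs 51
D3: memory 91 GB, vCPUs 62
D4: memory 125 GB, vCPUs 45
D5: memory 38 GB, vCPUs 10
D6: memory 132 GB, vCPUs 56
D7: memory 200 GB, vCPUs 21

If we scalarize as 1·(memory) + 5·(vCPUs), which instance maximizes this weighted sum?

D1: 1·28 + 5·44 = 248
D2: 1·74 + 5·51 = 329
D3: 1·91 + 5·62 = 401
D4: 1·125 + 5·45 = 350
D5: 1·38 + 5·10 = 88
D6: 1·132 + 5·56 = 412
D7: 1·200 + 5·21 = 305
Highest: D6 at 412.

D6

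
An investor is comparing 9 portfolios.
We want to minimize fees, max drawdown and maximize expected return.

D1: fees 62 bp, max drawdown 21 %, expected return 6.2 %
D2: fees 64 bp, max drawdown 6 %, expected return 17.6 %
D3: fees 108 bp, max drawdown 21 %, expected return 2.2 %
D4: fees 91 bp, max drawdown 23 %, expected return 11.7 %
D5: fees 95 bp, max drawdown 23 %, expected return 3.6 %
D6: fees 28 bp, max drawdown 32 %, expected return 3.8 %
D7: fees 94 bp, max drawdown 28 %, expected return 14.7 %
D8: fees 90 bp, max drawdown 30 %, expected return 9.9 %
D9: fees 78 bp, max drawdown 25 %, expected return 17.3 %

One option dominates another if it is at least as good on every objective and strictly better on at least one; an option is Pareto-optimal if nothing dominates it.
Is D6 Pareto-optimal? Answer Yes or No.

Yes

D1: worse on fees (62 vs 28).
D2: worse on fees (64 vs 28).
D3: worse on fees (108 vs 28).
D4: worse on fees (91 vs 28).
D5: worse on fees (95 vs 28).
D7: worse on fees (94 vs 28).
D8: worse on fees (90 vs 28).
D9: worse on fees (78 vs 28).
No option is at least as good as D6 on every objective and strictly better on one.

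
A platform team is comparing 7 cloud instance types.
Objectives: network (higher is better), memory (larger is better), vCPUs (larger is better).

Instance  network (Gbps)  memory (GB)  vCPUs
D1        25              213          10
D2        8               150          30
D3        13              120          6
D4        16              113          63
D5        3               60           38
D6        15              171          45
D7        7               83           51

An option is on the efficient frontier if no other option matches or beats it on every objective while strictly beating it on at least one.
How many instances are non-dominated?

3

D1: not dominated (best network).
D2: dominated by D6 (network 15≥8, memory 171≥150, vCPUs 45≥30).
D3: dominated by D1 (network 25≥13, memory 213≥120, vCPUs 10≥6).
D4: not dominated (best vCPUs).
D5: dominated by D4 (network 16≥3, memory 113≥60, vCPUs 63≥38).
D6: not dominated.
D7: dominated by D4 (network 16≥7, memory 113≥83, vCPUs 63≥51).
Pareto-optimal: D1, D4, D6 → 3.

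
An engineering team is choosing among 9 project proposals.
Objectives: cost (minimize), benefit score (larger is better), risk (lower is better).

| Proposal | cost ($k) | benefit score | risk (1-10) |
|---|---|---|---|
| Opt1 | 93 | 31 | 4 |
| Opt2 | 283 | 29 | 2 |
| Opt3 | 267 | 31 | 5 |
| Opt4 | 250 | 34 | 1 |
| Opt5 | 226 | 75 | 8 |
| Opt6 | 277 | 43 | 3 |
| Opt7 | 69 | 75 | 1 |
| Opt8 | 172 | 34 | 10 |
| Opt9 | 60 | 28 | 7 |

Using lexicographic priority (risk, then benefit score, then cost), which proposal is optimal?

First minimize risk: best is 1, kept {Opt4, Opt7}.
Then maximize benefit score: best is 75, kept {Opt7}.

Opt7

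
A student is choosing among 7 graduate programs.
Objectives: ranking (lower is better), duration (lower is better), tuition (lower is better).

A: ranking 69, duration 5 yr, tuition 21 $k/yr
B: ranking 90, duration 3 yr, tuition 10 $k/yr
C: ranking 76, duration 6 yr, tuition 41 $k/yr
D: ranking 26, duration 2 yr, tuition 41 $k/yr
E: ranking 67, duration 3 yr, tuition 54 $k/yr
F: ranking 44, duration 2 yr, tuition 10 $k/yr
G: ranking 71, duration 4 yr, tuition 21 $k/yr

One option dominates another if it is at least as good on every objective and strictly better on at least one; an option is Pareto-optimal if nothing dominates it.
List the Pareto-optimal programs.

D, F

A: dominated by F (ranking 44≤69, duration 2≤5, tuition 10≤21).
B: dominated by F (ranking 44≤90, duration 2≤3, tuition 10≤10).
C: dominated by A (ranking 69≤76, duration 5≤6, tuition 21≤41).
D: not dominated (best ranking).
E: dominated by D (ranking 26≤67, duration 2≤3, tuition 41≤54).
F: not dominated.
G: dominated by F (ranking 44≤71, duration 2≤4, tuition 10≤21).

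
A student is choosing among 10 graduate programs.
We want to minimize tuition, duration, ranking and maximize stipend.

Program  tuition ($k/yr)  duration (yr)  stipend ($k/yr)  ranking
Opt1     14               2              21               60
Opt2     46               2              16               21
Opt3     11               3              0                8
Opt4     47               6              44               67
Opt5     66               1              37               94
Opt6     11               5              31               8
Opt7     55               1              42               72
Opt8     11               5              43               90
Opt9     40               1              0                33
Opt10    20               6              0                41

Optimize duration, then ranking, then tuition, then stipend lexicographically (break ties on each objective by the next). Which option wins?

Opt9

First minimize duration: best is 1, kept {Opt5, Opt7, Opt9}.
Then minimize ranking: best is 33, kept {Opt9}.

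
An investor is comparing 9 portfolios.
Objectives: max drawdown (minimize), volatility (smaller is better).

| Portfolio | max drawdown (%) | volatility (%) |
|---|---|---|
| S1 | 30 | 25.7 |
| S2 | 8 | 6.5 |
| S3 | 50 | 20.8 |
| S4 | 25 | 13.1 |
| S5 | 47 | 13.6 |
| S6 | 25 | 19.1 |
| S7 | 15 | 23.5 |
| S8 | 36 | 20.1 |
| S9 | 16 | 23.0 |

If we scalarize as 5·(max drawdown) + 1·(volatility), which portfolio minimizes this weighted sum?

S1: 5·30 + 1·25.7 = 175.7
S2: 5·8 + 1·6.5 = 46.5
S3: 5·50 + 1·20.8 = 270.8
S4: 5·25 + 1·13.1 = 138.1
S5: 5·47 + 1·13.6 = 248.6
S6: 5·25 + 1·19.1 = 144.1
S7: 5·15 + 1·23.5 = 98.5
S8: 5·36 + 1·20.1 = 200.1
S9: 5·16 + 1·23.0 = 103.0
Lowest: S2 at 46.5.

S2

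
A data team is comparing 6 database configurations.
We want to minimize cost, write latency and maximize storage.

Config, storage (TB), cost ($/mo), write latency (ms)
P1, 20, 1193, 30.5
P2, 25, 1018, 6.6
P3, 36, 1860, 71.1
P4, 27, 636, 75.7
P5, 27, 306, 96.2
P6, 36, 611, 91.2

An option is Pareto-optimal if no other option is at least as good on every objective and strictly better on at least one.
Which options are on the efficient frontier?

P2, P3, P4, P5, P6

P1: dominated by P2 (storage 25≥20, cost 1018≤1193, write latency 6.6≤30.5).
P2: not dominated (best write latency).
P3: not dominated.
P4: not dominated.
P5: not dominated (best cost).
P6: not dominated.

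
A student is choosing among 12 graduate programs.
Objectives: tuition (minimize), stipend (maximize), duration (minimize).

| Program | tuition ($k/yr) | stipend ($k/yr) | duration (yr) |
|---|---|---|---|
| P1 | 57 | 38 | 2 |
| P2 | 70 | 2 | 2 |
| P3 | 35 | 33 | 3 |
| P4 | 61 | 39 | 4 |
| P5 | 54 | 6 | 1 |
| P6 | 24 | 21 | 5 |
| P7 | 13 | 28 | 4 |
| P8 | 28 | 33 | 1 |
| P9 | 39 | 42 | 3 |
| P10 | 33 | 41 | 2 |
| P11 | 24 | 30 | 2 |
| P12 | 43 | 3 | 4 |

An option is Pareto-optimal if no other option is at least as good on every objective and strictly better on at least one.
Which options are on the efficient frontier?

P7, P8, P9, P10, P11

P1: dominated by P10 (tuition 33≤57, stipend 41≥38, duration 2≤2).
P2: dominated by P1 (tuition 57≤70, stipend 38≥2, duration 2≤2).
P3: dominated by P8 (tuition 28≤35, stipend 33≥33, duration 1≤3).
P4: dominated by P9 (tuition 39≤61, stipend 42≥39, duration 3≤4).
P5: dominated by P8 (tuition 28≤54, stipend 33≥6, duration 1≤1).
P6: dominated by P7 (tuition 13≤24, stipend 28≥21, duration 4≤5).
P7: not dominated (best tuition).
P8: not dominated.
P9: not dominated (best stipend).
P10: not dominated.
P11: not dominated.
P12: dominated by P3 (tuition 35≤43, stipend 33≥3, duration 3≤4).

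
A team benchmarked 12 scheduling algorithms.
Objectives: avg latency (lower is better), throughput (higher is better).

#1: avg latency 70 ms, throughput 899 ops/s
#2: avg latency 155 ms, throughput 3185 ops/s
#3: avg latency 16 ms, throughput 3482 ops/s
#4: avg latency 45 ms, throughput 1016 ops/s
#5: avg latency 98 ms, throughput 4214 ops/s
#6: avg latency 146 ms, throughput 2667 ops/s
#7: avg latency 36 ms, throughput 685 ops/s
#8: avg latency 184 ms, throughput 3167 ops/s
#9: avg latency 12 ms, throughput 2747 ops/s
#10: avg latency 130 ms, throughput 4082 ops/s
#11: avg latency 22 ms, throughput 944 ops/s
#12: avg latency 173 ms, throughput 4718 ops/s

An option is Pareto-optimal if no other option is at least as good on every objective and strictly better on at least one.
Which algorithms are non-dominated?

#1: dominated by #3 (avg latency 16≤70, throughput 3482≥899).
#2: dominated by #3 (avg latency 16≤155, throughput 3482≥3185).
#3: not dominated.
#4: dominated by #3 (avg latency 16≤45, throughput 3482≥1016).
#5: not dominated.
#6: dominated by #3 (avg latency 16≤146, throughput 3482≥2667).
#7: dominated by #3 (avg latency 16≤36, throughput 3482≥685).
#8: dominated by #2 (avg latency 155≤184, throughput 3185≥3167).
#9: not dominated (best avg latency).
#10: dominated by #5 (avg latency 98≤130, throughput 4214≥4082).
#11: dominated by #3 (avg latency 16≤22, throughput 3482≥944).
#12: not dominated (best throughput).

#3, #5, #9, #12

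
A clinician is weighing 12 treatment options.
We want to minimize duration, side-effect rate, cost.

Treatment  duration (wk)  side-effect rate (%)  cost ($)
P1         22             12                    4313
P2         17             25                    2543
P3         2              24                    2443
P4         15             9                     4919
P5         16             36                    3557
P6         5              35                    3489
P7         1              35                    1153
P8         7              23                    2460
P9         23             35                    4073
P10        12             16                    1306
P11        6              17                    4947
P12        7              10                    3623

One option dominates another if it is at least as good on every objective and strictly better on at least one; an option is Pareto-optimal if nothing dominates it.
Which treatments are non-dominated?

P1: dominated by P12 (duration 7≤22, side-effect rate 10≤12, cost 3623≤4313).
P2: dominated by P3 (duration 2≤17, side-effect rate 24≤25, cost 2443≤2543).
P3: not dominated.
P4: not dominated (best side-effect rate).
P5: dominated by P3 (duration 2≤16, side-effect rate 24≤36, cost 2443≤3557).
P6: dominated by P3 (duration 2≤5, side-effect rate 24≤35, cost 2443≤3489).
P7: not dominated (best duration).
P8: not dominated.
P9: dominated by P2 (duration 17≤23, side-effect rate 25≤35, cost 2543≤4073).
P10: not dominated.
P11: not dominated.
P12: not dominated.

P3, P4, P7, P8, P10, P11, P12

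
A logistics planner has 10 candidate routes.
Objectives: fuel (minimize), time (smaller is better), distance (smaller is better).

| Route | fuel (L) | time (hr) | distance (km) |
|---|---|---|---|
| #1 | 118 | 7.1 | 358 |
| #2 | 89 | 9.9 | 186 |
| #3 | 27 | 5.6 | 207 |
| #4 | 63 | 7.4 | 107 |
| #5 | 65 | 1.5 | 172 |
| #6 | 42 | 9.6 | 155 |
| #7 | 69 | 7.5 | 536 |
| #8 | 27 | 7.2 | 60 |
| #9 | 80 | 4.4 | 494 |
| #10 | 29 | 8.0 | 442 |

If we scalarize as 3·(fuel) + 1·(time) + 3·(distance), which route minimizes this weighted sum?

#1: 3·118 + 1·7.1 + 3·358 = 1435.1
#2: 3·89 + 1·9.9 + 3·186 = 834.9
#3: 3·27 + 1·5.6 + 3·207 = 707.6
#4: 3·63 + 1·7.4 + 3·107 = 517.4
#5: 3·65 + 1·1.5 + 3·172 = 712.5
#6: 3·42 + 1·9.6 + 3·155 = 600.6
#7: 3·69 + 1·7.5 + 3·536 = 1822.5
#8: 3·27 + 1·7.2 + 3·60 = 268.2
#9: 3·80 + 1·4.4 + 3·494 = 1726.4
#10: 3·29 + 1·8.0 + 3·442 = 1421.0
Lowest: #8 at 268.2.

#8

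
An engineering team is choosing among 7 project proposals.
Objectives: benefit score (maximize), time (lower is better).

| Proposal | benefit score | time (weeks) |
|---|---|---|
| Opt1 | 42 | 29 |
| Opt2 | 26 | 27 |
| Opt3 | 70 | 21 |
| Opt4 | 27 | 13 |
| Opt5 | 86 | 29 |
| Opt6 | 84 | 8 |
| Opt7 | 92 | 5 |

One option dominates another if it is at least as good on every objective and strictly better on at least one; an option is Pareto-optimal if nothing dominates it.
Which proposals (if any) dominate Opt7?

Opt1: worse on benefit score (42 vs 92).
Opt2: worse on benefit score (26 vs 92).
Opt3: worse on benefit score (70 vs 92).
Opt4: worse on benefit score (27 vs 92).
Opt5: worse on benefit score (86 vs 92).
Opt6: worse on benefit score (84 vs 92).
No option dominates Opt7.

none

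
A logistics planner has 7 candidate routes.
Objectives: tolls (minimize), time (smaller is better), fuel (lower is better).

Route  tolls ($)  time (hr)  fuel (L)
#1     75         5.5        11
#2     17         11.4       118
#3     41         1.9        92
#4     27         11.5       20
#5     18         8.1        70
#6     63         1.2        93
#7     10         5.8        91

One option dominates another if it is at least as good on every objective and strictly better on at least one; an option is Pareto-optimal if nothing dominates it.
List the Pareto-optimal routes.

#1, #3, #4, #5, #6, #7

#1: not dominated (best fuel).
#2: dominated by #7 (tolls 10≤17, time 5.8≤11.4, fuel 91≤118).
#3: not dominated.
#4: not dominated.
#5: not dominated.
#6: not dominated (best time).
#7: not dominated (best tolls).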